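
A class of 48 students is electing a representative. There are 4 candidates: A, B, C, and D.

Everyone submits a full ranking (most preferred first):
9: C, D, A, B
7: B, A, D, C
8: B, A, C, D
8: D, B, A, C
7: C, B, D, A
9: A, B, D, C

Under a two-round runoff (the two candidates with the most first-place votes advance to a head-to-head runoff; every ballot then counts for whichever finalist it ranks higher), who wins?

B

Round 1 first-place votes: A 9, B 15, C 16, D 8. C and B advance.
Runoff: C is ranked above B on 16 ballots, B above C on 32.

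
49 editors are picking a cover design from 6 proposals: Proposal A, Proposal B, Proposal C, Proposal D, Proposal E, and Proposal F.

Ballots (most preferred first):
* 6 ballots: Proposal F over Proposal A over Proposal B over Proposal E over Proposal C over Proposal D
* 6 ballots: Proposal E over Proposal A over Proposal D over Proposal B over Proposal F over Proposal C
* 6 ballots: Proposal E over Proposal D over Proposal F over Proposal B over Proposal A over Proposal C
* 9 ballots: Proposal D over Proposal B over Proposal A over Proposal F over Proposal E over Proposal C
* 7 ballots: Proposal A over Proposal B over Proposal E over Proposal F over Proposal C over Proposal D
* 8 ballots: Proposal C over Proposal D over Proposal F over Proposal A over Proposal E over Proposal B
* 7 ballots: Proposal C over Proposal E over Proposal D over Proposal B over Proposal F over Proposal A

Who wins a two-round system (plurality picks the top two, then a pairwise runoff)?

Round 1 first-place votes: Proposal A 7, Proposal B 0, Proposal C 15, Proposal D 9, Proposal E 12, Proposal F 6. Proposal C and Proposal E advance.
Runoff: Proposal C is ranked above Proposal E on 15 ballots, Proposal E above Proposal C on 34.

Proposal E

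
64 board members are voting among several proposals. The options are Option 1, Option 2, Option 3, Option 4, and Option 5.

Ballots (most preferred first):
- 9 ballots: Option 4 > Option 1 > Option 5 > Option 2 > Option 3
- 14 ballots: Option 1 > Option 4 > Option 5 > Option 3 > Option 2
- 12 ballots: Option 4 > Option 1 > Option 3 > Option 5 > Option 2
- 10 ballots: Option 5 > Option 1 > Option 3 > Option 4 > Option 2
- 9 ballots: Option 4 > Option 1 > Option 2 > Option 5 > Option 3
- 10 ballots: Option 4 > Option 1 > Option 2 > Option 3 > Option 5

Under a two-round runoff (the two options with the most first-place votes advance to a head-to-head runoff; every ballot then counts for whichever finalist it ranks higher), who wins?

Option 4

Round 1 first-place votes: Option 1 14, Option 2 0, Option 3 0, Option 4 40, Option 5 10. Option 4 and Option 1 advance.
Runoff: Option 4 is ranked above Option 1 on 40 ballots, Option 1 above Option 4 on 24.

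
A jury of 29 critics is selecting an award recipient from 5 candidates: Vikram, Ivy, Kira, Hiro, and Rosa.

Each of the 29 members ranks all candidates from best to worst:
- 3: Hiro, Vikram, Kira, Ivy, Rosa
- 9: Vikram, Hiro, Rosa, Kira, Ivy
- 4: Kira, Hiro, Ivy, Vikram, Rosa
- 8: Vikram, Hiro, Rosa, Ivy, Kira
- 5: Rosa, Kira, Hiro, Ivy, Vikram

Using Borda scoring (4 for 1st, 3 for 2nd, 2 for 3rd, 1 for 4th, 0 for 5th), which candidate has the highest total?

Vikram: 3×3 + 9×4 + 4×1 + 8×4 + 5×0 = 81
Ivy: 3×1 + 9×0 + 4×2 + 8×1 + 5×1 = 24
Kira: 3×2 + 9×1 + 4×4 + 8×0 + 5×3 = 46
Hiro: 3×4 + 9×3 + 4×3 + 8×3 + 5×2 = 85
Rosa: 3×0 + 9×2 + 4×0 + 8×2 + 5×4 = 54

Hiro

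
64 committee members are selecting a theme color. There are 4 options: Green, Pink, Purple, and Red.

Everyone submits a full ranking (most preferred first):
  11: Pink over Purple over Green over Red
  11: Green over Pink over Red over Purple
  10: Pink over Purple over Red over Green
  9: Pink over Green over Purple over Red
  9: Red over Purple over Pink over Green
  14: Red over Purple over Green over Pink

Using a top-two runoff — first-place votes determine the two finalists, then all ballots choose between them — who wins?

Pink

Round 1 first-place votes: Green 11, Pink 30, Purple 0, Red 23. Pink and Red advance.
Runoff: Pink is ranked above Red on 41 ballots, Red above Pink on 23.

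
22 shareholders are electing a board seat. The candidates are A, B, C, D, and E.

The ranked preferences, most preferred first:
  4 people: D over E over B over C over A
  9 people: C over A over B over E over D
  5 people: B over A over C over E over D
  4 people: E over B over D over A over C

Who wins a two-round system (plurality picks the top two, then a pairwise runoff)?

Round 1 first-place votes: A 0, B 5, C 9, D 4, E 4. C and B advance.
Runoff: C is ranked above B on 9 ballots, B above C on 13.

B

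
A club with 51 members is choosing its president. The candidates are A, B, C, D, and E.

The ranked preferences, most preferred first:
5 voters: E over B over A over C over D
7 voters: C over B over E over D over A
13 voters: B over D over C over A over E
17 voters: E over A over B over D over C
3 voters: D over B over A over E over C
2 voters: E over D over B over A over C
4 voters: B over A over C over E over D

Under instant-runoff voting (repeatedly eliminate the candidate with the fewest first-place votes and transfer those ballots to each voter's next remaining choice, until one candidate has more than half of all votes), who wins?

Round 1: A 0, B 17, C 7, D 3, E 24. A eliminated.
Round 2: B 17, C 7, D 3, E 24. D eliminated.
Round 3: B 20, C 7, E 24. C eliminated.
Round 4: B 27, E 24. B has a majority (≥26).

B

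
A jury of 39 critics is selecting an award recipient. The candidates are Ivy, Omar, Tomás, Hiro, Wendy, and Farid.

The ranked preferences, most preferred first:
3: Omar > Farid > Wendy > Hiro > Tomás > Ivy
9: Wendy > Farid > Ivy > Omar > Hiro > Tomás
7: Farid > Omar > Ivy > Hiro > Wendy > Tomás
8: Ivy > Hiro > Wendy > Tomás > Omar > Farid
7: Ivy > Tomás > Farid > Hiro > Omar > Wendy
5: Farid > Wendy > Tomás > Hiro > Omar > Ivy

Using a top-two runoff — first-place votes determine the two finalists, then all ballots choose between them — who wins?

Farid

Round 1 first-place votes: Ivy 15, Omar 3, Tomás 0, Hiro 0, Wendy 9, Farid 12. Ivy and Farid advance.
Runoff: Ivy is ranked above Farid on 15 ballots, Farid above Ivy on 24.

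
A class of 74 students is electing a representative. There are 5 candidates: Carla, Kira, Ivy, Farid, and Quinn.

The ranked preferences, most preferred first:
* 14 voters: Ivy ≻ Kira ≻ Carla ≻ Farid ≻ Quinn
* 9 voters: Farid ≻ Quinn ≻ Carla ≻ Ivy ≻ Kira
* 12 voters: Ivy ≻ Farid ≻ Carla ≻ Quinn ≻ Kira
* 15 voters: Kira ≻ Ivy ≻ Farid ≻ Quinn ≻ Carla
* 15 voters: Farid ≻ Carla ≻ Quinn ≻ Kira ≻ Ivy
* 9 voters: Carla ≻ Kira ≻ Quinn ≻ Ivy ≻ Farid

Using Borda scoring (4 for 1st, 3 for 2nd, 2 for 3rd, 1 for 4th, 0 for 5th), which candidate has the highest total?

Carla: 14×2 + 9×2 + 12×2 + 15×0 + 15×3 + 9×4 = 151
Kira: 14×3 + 9×0 + 12×0 + 15×4 + 15×1 + 9×3 = 144
Ivy: 14×4 + 9×1 + 12×4 + 15×3 + 15×0 + 9×1 = 167
Farid: 14×1 + 9×4 + 12×3 + 15×2 + 15×4 + 9×0 = 176
Quinn: 14×0 + 9×3 + 12×1 + 15×1 + 15×2 + 9×2 = 102

Farid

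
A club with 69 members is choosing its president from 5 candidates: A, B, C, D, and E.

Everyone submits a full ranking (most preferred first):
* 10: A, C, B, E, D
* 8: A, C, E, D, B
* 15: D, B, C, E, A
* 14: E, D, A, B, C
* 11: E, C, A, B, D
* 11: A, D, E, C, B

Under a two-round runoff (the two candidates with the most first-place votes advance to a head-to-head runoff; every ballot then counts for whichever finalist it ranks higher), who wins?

Round 1 first-place votes: A 29, B 0, C 0, D 15, E 25. A and E advance.
Runoff: A is ranked above E on 29 ballots, E above A on 40.

E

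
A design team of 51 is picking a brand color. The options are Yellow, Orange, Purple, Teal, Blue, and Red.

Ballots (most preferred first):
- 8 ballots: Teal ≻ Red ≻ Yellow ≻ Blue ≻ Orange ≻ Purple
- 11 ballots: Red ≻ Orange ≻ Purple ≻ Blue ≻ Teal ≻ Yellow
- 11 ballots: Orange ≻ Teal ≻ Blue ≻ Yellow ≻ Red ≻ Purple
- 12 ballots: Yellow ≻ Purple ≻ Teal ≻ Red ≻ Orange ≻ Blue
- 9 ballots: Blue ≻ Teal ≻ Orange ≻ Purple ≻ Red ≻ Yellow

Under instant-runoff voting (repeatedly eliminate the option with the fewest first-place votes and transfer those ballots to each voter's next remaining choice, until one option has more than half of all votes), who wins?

Round 1: Yellow 12, Orange 11, Purple 0, Teal 8, Blue 9, Red 11. Purple eliminated.
Round 2: Yellow 12, Orange 11, Teal 8, Blue 9, Red 11. Teal eliminated.
Round 3: Yellow 12, Orange 11, Blue 9, Red 19. Blue eliminated.
Round 4: Yellow 12, Orange 20, Red 19. Yellow eliminated.
Round 5: Orange 20, Red 31. Red has a majority (≥26).

Red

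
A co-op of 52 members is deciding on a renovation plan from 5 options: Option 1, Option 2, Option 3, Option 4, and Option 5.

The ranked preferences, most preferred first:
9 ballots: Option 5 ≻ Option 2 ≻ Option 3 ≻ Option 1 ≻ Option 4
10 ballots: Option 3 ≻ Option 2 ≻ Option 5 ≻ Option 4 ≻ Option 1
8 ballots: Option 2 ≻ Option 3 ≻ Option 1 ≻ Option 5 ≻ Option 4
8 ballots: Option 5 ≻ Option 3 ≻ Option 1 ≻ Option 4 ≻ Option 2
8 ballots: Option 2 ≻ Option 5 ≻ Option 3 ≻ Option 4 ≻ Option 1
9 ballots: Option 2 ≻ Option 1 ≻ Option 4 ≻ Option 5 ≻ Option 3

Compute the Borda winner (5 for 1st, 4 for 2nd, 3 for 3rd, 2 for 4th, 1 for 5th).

Option 2

Option 1: 9×2 + 10×1 + 8×3 + 8×3 + 8×1 + 9×4 = 120
Option 2: 9×4 + 10×4 + 8×5 + 8×1 + 8×5 + 9×5 = 209
Option 3: 9×3 + 10×5 + 8×4 + 8×4 + 8×3 + 9×1 = 174
Option 4: 9×1 + 10×2 + 8×1 + 8×2 + 8×2 + 9×3 = 96
Option 5: 9×5 + 10×3 + 8×2 + 8×5 + 8×4 + 9×2 = 181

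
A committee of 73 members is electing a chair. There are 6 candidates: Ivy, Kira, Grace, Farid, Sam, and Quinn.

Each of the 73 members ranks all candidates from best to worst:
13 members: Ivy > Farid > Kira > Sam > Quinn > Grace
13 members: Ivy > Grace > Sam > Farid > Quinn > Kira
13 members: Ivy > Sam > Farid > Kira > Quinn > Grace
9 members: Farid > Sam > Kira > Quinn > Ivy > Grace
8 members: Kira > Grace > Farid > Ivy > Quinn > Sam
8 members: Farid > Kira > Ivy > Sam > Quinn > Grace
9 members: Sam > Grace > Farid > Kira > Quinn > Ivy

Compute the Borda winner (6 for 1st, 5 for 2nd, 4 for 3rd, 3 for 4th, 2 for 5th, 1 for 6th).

Ivy: 13×6 + 13×6 + 13×6 + 9×2 + 8×3 + 8×4 + 9×1 = 317
Kira: 13×4 + 13×1 + 13×3 + 9×4 + 8×6 + 8×5 + 9×3 = 255
Grace: 13×1 + 13×5 + 13×1 + 9×1 + 8×5 + 8×1 + 9×5 = 193
Farid: 13×5 + 13×3 + 13×4 + 9×6 + 8×4 + 8×6 + 9×4 = 326
Sam: 13×3 + 13×4 + 13×5 + 9×5 + 8×1 + 8×3 + 9×6 = 287
Quinn: 13×2 + 13×2 + 13×2 + 9×3 + 8×2 + 8×2 + 9×2 = 155

Farid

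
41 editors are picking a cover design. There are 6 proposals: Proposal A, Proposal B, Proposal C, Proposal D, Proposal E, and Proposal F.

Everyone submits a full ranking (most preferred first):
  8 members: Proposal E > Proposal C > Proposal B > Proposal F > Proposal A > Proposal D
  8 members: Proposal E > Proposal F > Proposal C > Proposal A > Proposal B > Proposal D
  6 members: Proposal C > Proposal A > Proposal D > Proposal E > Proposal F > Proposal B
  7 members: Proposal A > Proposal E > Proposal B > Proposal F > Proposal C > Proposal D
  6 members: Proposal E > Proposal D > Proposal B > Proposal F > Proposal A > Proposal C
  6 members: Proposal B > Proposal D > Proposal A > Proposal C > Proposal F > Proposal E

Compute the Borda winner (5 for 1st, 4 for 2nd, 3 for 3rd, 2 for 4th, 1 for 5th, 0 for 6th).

Proposal A: 8×1 + 8×2 + 6×4 + 7×5 + 6×1 + 6×3 = 107
Proposal B: 8×3 + 8×1 + 6×0 + 7×3 + 6×3 + 6×5 = 101
Proposal C: 8×4 + 8×3 + 6×5 + 7×1 + 6×0 + 6×2 = 105
Proposal D: 8×0 + 8×0 + 6×3 + 7×0 + 6×4 + 6×4 = 66
Proposal E: 8×5 + 8×5 + 6×2 + 7×4 + 6×5 + 6×0 = 150
Proposal F: 8×2 + 8×4 + 6×1 + 7×2 + 6×2 + 6×1 = 86

Proposal E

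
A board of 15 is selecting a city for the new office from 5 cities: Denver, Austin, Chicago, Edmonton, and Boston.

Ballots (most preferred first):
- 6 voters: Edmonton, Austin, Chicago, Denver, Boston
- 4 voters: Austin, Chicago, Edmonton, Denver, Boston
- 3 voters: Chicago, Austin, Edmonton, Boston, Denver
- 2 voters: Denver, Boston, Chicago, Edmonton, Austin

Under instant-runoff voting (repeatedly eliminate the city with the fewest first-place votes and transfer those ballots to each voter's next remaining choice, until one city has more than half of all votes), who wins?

Round 1: Denver 2, Austin 4, Chicago 3, Edmonton 6, Boston 0. Boston eliminated.
Round 2: Denver 2, Austin 4, Chicago 3, Edmonton 6. Denver eliminated.
Round 3: Austin 4, Chicago 5, Edmonton 6. Austin eliminated.
Round 4: Chicago 9, Edmonton 6. Chicago has a majority (≥8).

Chicago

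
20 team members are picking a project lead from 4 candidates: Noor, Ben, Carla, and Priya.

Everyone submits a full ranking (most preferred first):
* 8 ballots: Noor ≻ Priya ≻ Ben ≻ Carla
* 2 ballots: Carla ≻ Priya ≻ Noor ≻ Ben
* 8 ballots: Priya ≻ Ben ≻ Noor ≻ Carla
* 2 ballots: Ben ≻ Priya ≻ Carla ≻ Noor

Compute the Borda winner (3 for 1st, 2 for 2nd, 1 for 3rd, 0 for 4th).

Priya

Noor: 8×3 + 2×1 + 8×1 + 2×0 = 34
Ben: 8×1 + 2×0 + 8×2 + 2×3 = 30
Carla: 8×0 + 2×3 + 8×0 + 2×1 = 8
Priya: 8×2 + 2×2 + 8×3 + 2×2 = 48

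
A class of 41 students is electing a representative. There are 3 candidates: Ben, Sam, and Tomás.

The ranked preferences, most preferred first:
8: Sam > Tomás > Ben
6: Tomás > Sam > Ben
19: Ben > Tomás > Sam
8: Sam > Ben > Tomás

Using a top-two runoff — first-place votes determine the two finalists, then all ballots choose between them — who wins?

Round 1 first-place votes: Ben 19, Sam 16, Tomás 6. Ben and Sam advance.
Runoff: Ben is ranked above Sam on 19 ballots, Sam above Ben on 22.

Sam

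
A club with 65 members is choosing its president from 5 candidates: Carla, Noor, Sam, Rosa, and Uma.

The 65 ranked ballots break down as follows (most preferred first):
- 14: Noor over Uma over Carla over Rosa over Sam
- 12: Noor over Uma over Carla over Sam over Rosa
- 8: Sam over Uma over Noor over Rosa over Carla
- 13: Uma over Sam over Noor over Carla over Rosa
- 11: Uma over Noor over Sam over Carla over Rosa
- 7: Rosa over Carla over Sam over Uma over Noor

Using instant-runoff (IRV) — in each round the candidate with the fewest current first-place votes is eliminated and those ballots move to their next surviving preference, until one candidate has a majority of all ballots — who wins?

Uma

Round 1: Carla 0, Noor 26, Sam 8, Rosa 7, Uma 24. Carla eliminated.
Round 2: Noor 26, Sam 8, Rosa 7, Uma 24. Rosa eliminated.
Round 3: Noor 26, Sam 15, Uma 24. Sam eliminated.
Round 4: Noor 26, Uma 39. Uma has a majority (≥33).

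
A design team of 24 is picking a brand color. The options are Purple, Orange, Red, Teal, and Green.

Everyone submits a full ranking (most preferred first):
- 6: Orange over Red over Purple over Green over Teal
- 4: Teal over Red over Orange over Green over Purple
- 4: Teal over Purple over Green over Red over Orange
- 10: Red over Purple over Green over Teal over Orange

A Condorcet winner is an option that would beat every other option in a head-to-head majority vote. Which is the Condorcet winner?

Red

Red vs Purple: 20–4
Red vs Orange: 18–6
Red vs Teal: 16–8
Red vs Green: 20–4
Red beats every other option.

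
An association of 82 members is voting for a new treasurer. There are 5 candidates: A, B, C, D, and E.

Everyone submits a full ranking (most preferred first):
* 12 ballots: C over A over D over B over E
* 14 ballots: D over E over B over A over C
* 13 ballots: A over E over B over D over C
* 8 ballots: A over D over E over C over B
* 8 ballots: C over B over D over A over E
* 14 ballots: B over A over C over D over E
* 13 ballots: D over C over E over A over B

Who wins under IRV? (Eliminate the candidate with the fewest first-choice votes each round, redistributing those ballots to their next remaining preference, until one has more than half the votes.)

Round 1: A 21, B 14, C 20, D 27, E 0. E eliminated.
Round 2: A 21, B 14, C 20, D 27. B eliminated.
Round 3: A 35, C 20, D 27. C eliminated.
Round 4: A 47, D 35. A has a majority (≥42).

A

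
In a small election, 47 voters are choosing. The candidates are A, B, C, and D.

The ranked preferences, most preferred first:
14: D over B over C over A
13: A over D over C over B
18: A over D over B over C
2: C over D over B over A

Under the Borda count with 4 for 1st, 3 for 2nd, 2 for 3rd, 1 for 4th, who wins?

A: 14×1 + 13×4 + 18×4 + 2×1 = 140
B: 14×3 + 13×1 + 18×2 + 2×2 = 95
C: 14×2 + 13×2 + 18×1 + 2×4 = 80
D: 14×4 + 13×3 + 18×3 + 2×3 = 155

D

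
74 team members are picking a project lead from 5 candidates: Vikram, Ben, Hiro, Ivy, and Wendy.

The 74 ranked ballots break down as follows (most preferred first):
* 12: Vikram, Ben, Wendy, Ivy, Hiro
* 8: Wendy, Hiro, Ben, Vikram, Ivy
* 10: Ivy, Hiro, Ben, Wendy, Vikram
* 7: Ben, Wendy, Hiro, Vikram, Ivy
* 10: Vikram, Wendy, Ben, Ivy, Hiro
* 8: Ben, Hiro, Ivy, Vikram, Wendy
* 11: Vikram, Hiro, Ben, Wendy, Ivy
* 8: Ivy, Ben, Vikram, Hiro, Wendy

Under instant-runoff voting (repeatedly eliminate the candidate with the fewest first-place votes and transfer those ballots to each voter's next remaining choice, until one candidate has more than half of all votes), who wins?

Ben

Round 1: Vikram 33, Ben 15, Hiro 0, Ivy 18, Wendy 8. Hiro eliminated.
Round 2: Vikram 33, Ben 15, Ivy 18, Wendy 8. Wendy eliminated.
Round 3: Vikram 33, Ben 23, Ivy 18. Ivy eliminated.
Round 4: Vikram 33, Ben 41. Ben has a majority (≥38).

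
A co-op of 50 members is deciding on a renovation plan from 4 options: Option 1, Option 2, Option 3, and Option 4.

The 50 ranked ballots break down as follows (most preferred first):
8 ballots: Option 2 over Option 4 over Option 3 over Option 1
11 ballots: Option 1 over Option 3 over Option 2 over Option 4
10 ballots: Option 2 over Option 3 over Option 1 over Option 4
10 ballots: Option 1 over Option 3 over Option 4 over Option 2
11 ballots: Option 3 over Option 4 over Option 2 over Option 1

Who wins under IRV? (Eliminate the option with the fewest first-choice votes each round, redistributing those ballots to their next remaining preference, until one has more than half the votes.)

Round 1: Option 1 21, Option 2 18, Option 3 11, Option 4 0. Option 4 eliminated.
Round 2: Option 1 21, Option 2 18, Option 3 11. Option 3 eliminated.
Round 3: Option 1 21, Option 2 29. Option 2 has a majority (≥26).

Option 2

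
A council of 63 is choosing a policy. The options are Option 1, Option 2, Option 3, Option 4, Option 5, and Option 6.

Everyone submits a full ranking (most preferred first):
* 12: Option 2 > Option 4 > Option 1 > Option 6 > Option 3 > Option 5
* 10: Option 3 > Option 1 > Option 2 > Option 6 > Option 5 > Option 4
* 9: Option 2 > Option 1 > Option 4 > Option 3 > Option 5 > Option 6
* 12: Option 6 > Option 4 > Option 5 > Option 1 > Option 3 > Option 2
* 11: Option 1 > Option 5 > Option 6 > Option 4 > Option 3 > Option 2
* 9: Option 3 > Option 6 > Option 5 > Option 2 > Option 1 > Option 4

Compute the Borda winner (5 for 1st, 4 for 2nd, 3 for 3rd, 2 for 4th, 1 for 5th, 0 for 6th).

Option 1

Option 1: 12×3 + 10×4 + 9×4 + 12×2 + 11×5 + 9×1 = 200
Option 2: 12×5 + 10×3 + 9×5 + 12×0 + 11×0 + 9×2 = 153
Option 3: 12×1 + 10×5 + 9×2 + 12×1 + 11×1 + 9×5 = 148
Option 4: 12×4 + 10×0 + 9×3 + 12×4 + 11×2 + 9×0 = 145
Option 5: 12×0 + 10×1 + 9×1 + 12×3 + 11×4 + 9×3 = 126
Option 6: 12×2 + 10×2 + 9×0 + 12×5 + 11×3 + 9×4 = 173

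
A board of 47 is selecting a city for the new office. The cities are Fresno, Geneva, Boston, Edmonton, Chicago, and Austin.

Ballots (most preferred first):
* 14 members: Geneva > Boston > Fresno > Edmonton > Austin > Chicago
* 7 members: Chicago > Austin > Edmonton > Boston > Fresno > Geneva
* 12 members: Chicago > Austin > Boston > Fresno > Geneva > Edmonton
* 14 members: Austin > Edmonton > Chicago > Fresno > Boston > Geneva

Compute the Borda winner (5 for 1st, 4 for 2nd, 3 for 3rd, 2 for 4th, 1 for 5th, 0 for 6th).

Austin

Fresno: 14×3 + 7×1 + 12×2 + 14×2 = 101
Geneva: 14×5 + 7×0 + 12×1 + 14×0 = 82
Boston: 14×4 + 7×2 + 12×3 + 14×1 = 120
Edmonton: 14×2 + 7×3 + 12×0 + 14×4 = 105
Chicago: 14×0 + 7×5 + 12×5 + 14×3 = 137
Austin: 14×1 + 7×4 + 12×4 + 14×5 = 160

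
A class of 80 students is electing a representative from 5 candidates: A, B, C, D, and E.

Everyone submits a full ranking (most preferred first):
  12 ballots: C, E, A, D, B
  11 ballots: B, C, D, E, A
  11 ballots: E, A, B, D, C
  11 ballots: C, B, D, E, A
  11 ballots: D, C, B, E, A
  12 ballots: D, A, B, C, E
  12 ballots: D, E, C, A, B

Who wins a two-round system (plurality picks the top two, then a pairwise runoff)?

Round 1 first-place votes: A 0, B 11, C 23, D 35, E 11. D and C advance.
Runoff: D is ranked above C on 46 ballots, C above D on 34.

D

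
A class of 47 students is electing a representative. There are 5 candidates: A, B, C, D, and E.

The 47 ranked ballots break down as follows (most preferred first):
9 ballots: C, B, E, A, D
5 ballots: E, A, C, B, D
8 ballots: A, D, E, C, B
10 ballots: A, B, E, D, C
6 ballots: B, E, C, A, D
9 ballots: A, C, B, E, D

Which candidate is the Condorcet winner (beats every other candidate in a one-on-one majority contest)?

A vs B: 32–15
A vs C: 32–15
A vs D: 47–0
A vs E: 27–20
A beats every other candidate.

A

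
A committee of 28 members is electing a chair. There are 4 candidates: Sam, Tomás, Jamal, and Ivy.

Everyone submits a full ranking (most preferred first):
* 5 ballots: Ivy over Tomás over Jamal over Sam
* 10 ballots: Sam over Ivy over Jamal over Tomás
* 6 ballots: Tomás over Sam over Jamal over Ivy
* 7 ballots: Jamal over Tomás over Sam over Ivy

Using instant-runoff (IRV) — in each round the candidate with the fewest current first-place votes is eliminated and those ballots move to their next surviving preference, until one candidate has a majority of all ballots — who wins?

Round 1: Sam 10, Tomás 6, Jamal 7, Ivy 5. Ivy eliminated.
Round 2: Sam 10, Tomás 11, Jamal 7. Jamal eliminated.
Round 3: Sam 10, Tomás 18. Tomás has a majority (≥15).

Tomás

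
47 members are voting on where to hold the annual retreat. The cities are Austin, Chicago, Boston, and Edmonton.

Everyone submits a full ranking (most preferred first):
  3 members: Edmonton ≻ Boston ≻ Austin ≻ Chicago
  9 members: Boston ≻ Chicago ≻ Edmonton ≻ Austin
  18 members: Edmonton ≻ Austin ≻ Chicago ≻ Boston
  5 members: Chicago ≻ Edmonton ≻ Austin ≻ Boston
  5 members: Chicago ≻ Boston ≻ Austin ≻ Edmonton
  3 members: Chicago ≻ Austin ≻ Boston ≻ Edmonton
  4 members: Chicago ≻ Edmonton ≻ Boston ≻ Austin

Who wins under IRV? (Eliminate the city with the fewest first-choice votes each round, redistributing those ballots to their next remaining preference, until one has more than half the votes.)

Chicago

Round 1: Austin 0, Chicago 17, Boston 9, Edmonton 21. Austin eliminated.
Round 2: Chicago 17, Boston 9, Edmonton 21. Boston eliminated.
Round 3: Chicago 26, Edmonton 21. Chicago has a majority (≥24).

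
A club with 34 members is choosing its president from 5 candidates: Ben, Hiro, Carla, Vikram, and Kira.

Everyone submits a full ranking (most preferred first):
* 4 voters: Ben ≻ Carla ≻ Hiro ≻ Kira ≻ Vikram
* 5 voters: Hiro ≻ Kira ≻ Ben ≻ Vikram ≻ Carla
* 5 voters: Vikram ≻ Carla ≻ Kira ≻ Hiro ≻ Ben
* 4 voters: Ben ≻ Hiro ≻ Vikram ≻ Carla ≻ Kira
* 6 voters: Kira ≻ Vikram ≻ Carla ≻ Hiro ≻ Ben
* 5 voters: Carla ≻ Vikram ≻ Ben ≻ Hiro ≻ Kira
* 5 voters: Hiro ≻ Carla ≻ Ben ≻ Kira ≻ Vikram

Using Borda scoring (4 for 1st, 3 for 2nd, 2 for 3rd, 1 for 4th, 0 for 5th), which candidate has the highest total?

Ben: 4×4 + 5×2 + 5×0 + 4×4 + 6×0 + 5×2 + 5×2 = 62
Hiro: 4×2 + 5×4 + 5×1 + 4×3 + 6×1 + 5×1 + 5×4 = 76
Carla: 4×3 + 5×0 + 5×3 + 4×1 + 6×2 + 5×4 + 5×3 = 78
Vikram: 4×0 + 5×1 + 5×4 + 4×2 + 6×3 + 5×3 + 5×0 = 66
Kira: 4×1 + 5×3 + 5×2 + 4×0 + 6×4 + 5×0 + 5×1 = 58

Carla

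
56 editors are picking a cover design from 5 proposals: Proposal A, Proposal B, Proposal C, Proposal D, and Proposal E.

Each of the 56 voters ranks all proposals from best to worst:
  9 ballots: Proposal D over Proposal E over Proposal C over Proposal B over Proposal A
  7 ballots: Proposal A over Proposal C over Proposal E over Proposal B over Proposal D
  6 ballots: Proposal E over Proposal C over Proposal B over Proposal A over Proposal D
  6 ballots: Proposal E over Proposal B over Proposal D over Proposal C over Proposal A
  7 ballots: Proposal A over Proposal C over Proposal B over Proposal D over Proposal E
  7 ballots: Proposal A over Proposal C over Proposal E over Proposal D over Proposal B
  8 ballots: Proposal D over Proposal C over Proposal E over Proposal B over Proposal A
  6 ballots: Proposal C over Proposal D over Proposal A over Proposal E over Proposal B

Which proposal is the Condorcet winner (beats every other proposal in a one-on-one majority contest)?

Proposal C vs Proposal A: 35–21
Proposal C vs Proposal B: 50–6
Proposal C vs Proposal D: 33–23
Proposal C vs Proposal E: 35–21
Proposal C beats every other proposal.

Proposal C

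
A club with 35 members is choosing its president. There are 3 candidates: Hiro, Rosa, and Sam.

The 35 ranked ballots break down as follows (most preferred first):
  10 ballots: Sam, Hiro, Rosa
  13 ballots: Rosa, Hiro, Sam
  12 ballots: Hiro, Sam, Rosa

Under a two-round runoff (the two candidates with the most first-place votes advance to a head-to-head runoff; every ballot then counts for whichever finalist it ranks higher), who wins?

Round 1 first-place votes: Hiro 12, Rosa 13, Sam 10. Rosa and Hiro advance.
Runoff: Rosa is ranked above Hiro on 13 ballots, Hiro above Rosa on 22.

Hiro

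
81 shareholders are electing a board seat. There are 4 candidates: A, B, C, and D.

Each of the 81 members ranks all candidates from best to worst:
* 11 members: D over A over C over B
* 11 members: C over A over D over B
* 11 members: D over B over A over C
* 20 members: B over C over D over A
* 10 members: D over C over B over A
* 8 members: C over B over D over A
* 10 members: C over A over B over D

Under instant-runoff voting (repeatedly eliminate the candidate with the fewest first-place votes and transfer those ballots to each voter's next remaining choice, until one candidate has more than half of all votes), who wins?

Round 1: A 0, B 20, C 29, D 32. A eliminated.
Round 2: B 20, C 29, D 32. B eliminated.
Round 3: C 49, D 32. C has a majority (≥41).

C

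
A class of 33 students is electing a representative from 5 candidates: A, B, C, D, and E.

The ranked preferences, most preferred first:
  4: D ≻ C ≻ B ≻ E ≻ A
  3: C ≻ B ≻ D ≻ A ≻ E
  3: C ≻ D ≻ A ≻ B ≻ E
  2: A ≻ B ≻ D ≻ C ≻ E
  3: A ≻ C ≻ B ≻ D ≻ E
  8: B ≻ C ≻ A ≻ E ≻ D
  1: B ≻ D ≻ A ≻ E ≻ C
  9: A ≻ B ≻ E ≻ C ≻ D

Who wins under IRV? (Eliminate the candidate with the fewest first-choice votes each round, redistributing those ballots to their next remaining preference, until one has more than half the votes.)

Round 1: A 14, B 9, C 6, D 4, E 0. E eliminated.
Round 2: A 14, B 9, C 6, D 4. D eliminated.
Round 3: A 14, B 9, C 10. B eliminated.
Round 4: A 15, C 18. C has a majority (≥17).

C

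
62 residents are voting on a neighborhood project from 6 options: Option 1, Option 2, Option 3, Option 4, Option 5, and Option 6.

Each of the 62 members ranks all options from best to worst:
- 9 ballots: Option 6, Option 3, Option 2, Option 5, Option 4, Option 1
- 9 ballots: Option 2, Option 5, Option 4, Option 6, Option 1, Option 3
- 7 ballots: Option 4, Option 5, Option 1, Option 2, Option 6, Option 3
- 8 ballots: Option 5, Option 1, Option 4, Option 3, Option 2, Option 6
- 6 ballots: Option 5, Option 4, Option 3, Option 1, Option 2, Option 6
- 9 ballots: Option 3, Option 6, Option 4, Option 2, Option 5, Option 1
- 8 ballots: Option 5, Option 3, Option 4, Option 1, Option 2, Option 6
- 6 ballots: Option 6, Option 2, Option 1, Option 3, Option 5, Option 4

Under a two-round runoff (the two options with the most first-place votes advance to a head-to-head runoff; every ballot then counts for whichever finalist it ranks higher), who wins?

Round 1 first-place votes: Option 1 0, Option 2 9, Option 3 9, Option 4 7, Option 5 22, Option 6 15. Option 5 and Option 6 advance.
Runoff: Option 5 is ranked above Option 6 on 38 ballots, Option 6 above Option 5 on 24.

Option 5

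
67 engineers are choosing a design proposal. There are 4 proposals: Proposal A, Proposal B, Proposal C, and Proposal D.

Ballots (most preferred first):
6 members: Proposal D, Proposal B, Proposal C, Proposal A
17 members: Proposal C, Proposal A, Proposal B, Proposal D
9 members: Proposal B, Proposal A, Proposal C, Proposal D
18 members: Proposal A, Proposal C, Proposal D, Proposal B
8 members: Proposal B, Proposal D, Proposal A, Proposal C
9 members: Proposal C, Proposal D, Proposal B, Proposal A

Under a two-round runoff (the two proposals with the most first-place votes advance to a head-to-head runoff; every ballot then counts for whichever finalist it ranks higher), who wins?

Proposal A

Round 1 first-place votes: Proposal A 18, Proposal B 17, Proposal C 26, Proposal D 6. Proposal C and Proposal A advance.
Runoff: Proposal C is ranked above Proposal A on 32 ballots, Proposal A above Proposal C on 35.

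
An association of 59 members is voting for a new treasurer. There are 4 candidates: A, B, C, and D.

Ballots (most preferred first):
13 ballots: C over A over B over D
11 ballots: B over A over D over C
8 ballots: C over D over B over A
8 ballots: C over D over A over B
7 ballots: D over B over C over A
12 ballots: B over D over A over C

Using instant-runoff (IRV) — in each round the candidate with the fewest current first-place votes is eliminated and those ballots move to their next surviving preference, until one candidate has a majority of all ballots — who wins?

B

Round 1: A 0, B 23, C 29, D 7. A eliminated.
Round 2: B 23, C 29, D 7. D eliminated.
Round 3: B 30, C 29. B has a majority (≥30).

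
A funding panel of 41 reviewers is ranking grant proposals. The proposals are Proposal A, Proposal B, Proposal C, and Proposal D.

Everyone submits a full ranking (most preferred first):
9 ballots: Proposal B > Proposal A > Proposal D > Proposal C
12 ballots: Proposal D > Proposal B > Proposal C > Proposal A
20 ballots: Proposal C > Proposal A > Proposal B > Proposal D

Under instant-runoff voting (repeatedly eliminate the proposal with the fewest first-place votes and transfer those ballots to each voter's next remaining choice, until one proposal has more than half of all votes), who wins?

Proposal D

Round 1: Proposal A 0, Proposal B 9, Proposal C 20, Proposal D 12. Proposal A eliminated.
Round 2: Proposal B 9, Proposal C 20, Proposal D 12. Proposal B eliminated.
Round 3: Proposal C 20, Proposal D 21. Proposal D has a majority (≥21).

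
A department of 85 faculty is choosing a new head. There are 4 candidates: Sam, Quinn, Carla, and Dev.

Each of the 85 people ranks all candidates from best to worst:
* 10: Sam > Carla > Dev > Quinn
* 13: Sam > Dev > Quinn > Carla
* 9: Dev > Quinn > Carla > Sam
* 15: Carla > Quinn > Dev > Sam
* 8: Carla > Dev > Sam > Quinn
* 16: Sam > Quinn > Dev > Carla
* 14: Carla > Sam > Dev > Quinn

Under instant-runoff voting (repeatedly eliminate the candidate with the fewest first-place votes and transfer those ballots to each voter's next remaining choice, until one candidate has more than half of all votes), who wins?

Carla

Round 1: Sam 39, Quinn 0, Carla 37, Dev 9. Quinn eliminated.
Round 2: Sam 39, Carla 37, Dev 9. Dev eliminated.
Round 3: Sam 39, Carla 46. Carla has a majority (≥43).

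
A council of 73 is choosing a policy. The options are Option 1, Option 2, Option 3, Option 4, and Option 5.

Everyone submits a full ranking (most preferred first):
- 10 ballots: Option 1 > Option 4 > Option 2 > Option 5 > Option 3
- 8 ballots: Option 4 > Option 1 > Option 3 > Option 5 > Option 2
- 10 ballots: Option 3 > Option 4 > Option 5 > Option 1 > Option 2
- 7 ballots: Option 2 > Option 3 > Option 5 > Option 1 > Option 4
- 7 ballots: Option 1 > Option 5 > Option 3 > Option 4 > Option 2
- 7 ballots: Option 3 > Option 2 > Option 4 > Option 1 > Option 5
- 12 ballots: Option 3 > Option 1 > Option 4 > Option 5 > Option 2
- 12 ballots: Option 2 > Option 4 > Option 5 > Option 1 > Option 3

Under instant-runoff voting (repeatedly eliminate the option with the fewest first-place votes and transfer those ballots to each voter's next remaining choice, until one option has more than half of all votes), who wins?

Round 1: Option 1 17, Option 2 19, Option 3 29, Option 4 8, Option 5 0. Option 5 eliminated.
Round 2: Option 1 17, Option 2 19, Option 3 29, Option 4 8. Option 4 eliminated.
Round 3: Option 1 25, Option 2 19, Option 3 29. Option 2 eliminated.
Round 4: Option 1 37, Option 3 36. Option 1 has a majority (≥37).

Option 1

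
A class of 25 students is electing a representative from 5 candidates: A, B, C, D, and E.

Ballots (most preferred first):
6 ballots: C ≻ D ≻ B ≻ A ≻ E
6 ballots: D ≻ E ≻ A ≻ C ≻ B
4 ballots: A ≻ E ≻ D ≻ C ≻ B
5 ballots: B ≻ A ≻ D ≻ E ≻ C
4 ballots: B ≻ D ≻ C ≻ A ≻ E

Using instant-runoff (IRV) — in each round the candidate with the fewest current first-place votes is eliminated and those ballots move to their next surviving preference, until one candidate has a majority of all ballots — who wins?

Round 1: A 4, B 9, C 6, D 6, E 0. E eliminated.
Round 2: A 4, B 9, C 6, D 6. A eliminated.
Round 3: B 9, C 6, D 10. C eliminated.
Round 4: B 9, D 16. D has a majority (≥13).

D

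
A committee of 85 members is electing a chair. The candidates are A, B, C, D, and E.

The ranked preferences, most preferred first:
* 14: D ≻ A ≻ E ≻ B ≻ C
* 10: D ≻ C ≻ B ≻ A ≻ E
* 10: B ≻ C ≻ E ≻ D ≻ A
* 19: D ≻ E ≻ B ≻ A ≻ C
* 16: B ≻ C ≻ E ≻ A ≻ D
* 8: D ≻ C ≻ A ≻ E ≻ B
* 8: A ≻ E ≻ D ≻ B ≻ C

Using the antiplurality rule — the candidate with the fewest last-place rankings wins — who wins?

Last-place votes: A 10, B 8, C 41, D 16, E 10.

B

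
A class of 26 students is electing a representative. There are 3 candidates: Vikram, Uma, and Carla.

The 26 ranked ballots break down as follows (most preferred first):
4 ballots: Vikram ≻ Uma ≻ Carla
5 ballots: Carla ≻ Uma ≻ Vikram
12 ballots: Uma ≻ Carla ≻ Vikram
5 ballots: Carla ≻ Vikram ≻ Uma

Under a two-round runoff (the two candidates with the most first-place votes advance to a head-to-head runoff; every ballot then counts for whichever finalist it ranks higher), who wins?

Round 1 first-place votes: Vikram 4, Uma 12, Carla 10. Uma and Carla advance.
Runoff: Uma is ranked above Carla on 16 ballots, Carla above Uma on 10.

Uma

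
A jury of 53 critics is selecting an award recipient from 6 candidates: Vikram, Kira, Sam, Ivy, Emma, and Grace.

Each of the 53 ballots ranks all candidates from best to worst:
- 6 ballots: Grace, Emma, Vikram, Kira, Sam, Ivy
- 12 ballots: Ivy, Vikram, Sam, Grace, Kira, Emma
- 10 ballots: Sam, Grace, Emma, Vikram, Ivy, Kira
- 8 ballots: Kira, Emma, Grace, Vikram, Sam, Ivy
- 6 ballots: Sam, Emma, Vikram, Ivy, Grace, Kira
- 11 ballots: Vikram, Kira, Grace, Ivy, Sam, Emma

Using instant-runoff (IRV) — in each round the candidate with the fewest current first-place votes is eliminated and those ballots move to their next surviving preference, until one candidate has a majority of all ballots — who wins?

Round 1: Vikram 11, Kira 8, Sam 16, Ivy 12, Emma 0, Grace 6. Emma eliminated.
Round 2: Vikram 11, Kira 8, Sam 16, Ivy 12, Grace 6. Grace eliminated.
Round 3: Vikram 17, Kira 8, Sam 16, Ivy 12. Kira eliminated.
Round 4: Vikram 25, Sam 16, Ivy 12. Ivy eliminated.
Round 5: Vikram 37, Sam 16. Vikram has a majority (≥27).

Vikram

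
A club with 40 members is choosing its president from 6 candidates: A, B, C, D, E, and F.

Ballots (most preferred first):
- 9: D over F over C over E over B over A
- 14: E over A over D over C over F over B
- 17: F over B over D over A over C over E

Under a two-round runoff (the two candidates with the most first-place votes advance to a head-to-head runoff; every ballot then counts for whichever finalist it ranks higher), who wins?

Round 1 first-place votes: A 0, B 0, C 0, D 9, E 14, F 17. F and E advance.
Runoff: F is ranked above E on 26 ballots, E above F on 14.

F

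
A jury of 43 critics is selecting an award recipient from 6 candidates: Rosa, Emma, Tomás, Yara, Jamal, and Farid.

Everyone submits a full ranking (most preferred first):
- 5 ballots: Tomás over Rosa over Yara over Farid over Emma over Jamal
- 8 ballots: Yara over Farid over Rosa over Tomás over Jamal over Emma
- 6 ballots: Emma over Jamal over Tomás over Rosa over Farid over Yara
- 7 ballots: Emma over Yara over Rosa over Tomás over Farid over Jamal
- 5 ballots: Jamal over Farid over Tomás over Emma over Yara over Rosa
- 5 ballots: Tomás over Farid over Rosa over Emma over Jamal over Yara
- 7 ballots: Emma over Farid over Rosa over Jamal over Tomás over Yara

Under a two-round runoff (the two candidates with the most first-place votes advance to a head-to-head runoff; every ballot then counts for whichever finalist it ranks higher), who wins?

Round 1 first-place votes: Rosa 0, Emma 20, Tomás 10, Yara 8, Jamal 5, Farid 0. Emma and Tomás advance.
Runoff: Emma is ranked above Tomás on 20 ballots, Tomás above Emma on 23.

Tomás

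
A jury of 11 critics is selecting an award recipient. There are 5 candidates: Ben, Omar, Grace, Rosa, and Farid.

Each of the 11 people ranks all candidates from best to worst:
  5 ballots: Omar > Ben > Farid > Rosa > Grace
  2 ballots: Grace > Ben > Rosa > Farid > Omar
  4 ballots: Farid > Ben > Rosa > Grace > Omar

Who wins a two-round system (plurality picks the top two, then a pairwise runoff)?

Round 1 first-place votes: Ben 0, Omar 5, Grace 2, Rosa 0, Farid 4. Omar and Farid advance.
Runoff: Omar is ranked above Farid on 5 ballots, Farid above Omar on 6.

Farid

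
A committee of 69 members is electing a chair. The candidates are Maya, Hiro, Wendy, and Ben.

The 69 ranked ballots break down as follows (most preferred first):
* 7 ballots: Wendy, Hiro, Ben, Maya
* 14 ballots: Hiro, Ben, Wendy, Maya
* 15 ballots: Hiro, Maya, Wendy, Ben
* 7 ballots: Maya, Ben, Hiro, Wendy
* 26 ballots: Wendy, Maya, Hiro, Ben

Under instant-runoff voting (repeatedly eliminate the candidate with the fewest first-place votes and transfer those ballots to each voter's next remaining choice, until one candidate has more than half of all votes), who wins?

Hiro

Round 1: Maya 7, Hiro 29, Wendy 33, Ben 0. Ben eliminated.
Round 2: Maya 7, Hiro 29, Wendy 33. Maya eliminated.
Round 3: Hiro 36, Wendy 33. Hiro has a majority (≥35).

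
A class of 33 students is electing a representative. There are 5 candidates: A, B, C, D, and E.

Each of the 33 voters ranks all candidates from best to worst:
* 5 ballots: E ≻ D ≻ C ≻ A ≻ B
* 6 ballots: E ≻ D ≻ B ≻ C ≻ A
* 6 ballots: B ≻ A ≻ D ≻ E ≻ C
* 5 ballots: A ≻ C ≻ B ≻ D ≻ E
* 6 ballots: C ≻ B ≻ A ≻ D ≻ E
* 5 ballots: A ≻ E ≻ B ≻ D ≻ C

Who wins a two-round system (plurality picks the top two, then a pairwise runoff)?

Round 1 first-place votes: A 10, B 6, C 6, D 0, E 11. E and A advance.
Runoff: E is ranked above A on 11 ballots, A above E on 22.

A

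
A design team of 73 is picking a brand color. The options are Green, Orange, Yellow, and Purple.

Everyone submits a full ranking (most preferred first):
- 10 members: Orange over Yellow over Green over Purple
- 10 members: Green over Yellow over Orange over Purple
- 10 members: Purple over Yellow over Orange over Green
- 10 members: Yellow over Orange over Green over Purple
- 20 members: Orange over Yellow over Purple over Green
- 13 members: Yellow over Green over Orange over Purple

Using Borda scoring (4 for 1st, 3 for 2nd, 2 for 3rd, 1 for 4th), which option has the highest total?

Green: 10×2 + 10×4 + 10×1 + 10×2 + 20×1 + 13×3 = 149
Orange: 10×4 + 10×2 + 10×2 + 10×3 + 20×4 + 13×2 = 216
Yellow: 10×3 + 10×3 + 10×3 + 10×4 + 20×3 + 13×4 = 242
Purple: 10×1 + 10×1 + 10×4 + 10×1 + 20×2 + 13×1 = 123

Yellow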